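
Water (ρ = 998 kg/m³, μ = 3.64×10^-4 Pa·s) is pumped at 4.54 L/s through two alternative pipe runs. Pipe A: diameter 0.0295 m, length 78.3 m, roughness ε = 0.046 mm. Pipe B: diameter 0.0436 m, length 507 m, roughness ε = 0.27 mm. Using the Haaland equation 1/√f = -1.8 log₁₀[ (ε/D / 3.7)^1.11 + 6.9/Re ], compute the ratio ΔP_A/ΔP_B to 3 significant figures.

ΔP_A/ΔP_B ≈ 0.744

Pipe A: V = Q/A = 0.00454/0.0006835 = 6.642 m/s; Re = 5.372e+05; ε/D = 0.00156; Haaland → f = 0.02235; ΔP_A = f(L/D)(ρV²/2) = 1.306e+06 Pa.
Pipe B: V = Q/A = 0.00454/0.001493 = 3.041 m/s; Re = 3.635e+05; ε/D = 0.00619; Haaland → f = 0.03271; ΔP_B = f(L/D)(ρV²/2) = 1.755e+06 Pa.
ΔP_A/ΔP_B = 1.306e+06/1.755e+06 = 0.744.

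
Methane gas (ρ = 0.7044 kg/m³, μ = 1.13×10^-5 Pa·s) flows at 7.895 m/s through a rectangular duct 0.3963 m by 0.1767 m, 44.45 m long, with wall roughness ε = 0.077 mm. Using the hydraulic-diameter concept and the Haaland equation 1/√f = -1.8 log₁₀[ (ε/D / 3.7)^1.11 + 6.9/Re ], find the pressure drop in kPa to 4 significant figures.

Hydraulic diameter D_h = 4A/P = 4·(0.3963·0.1767)/(2·(0.3963+0.1767)) = 0.2801/1.146 = 0.2444 m.
Re = ρVD_h/μ = 0.7044·7.895·0.2444/1.13e-05 = 1.203e+05.
ε/D_h = 7.7e-05/0.2444 = 0.000315; Haaland gives 1/√f = -1.8 log₁₀[3.04e-05+5.74e-05] = 7.302, so f = 0.01875.
ΔP = f(L/D_h)(ρV²/2) = 0.01875·44.45/0.2444·21.95 = 74.87 Pa.
ΔP = 0.07487 kPa.

ΔP ≈ 0.07487 kPa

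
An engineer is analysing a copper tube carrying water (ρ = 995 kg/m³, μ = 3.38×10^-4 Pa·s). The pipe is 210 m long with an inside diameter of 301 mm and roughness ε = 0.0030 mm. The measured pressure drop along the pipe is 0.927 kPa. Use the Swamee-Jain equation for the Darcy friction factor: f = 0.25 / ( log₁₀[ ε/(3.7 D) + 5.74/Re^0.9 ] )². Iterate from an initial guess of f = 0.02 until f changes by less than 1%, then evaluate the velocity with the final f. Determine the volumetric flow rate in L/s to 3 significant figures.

Rearranging Darcy-Weisbach: V = √(2·ΔP·D/(f·L·ρ)). With ε/D = 3e-06/0.301 = 9.97e-06, iterate starting from f = 0.02:
  f = 0.02 → V = √(2·927·0.301/(0.02·210·995)) = 0.3654 m/s; Re = ρVD/μ = 3.238e+05; f → 0.01429
  f = 0.01429 → V = 0.4323 m/s; Re = 3.83e+05; f → 0.01387
  f = 0.01387 → V = 0.4387 m/s; Re = 3.888e+05; f → 0.01384
Converged (Δf/f < 1%). With the final f = 0.01384: V = √(2·927·0.301/(0.01384·210·995)) = 0.4393 m/s.
Q = V·A = 0.4393·(π/4·0.301²) = 0.03126 m³/s = 31.3 L/s.

Q ≈ 31.3 L/s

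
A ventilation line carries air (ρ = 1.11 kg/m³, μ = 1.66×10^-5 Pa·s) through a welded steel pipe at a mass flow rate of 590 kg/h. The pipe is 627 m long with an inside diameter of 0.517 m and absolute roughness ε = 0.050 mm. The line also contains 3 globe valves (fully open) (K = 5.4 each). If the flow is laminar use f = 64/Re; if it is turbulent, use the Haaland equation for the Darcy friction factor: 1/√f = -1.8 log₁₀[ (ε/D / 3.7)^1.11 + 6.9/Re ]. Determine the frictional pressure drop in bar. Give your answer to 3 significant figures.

ṁ = 590 kg/h = 590/3600 = 0.1639 kg/s.
A = πD²/4 = π(0.517)²/4 = 0.2099 m²; mean velocity V = ṁ/(ρA) = 0.1639/(1.11 · 0.2099) = 0.7033 m/s.
Reynolds number Re = ρVD/μ = 1.11 · 0.7033 · 0.517 / 1.66e-05 = 2.431e+04.
Re > 4000 → turbulent. Relative roughness ε/D = 5e-05/0.517 = 9.67e-05. Haaland: 1/√f = -1.8 log₁₀[(9.67e-05/3.7)^1.11 + 6.9/2.431e+04] = -1.8 log₁₀[8.19e-06 + 0.000284] = 6.362, so f = 0.0247.
Total minor-loss coefficient ΣK = 3·5.4 = 16.2.
ΔP = [f·L/D + ΣK]·(ρV²/2) = [0.0247·627/0.517 + 16.2]·(1.11·0.7033²/2) = [29.96 + 16.2]·0.2745 = 12.67 Pa.
ΔP = 12.67 Pa = 1.27×10^-4 bar.

ΔP ≈ 1.27×10^-4 bar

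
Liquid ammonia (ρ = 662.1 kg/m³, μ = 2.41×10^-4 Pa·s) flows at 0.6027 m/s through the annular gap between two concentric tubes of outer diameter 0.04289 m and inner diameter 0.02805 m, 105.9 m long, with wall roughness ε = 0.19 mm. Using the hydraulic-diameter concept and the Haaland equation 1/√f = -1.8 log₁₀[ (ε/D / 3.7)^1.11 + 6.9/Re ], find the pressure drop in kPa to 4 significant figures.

Hydraulic diameter D_h = 4A/P = D_o - D_i = 0.04289 - 0.02805 = 0.01484 m.
Re = ρVD_h/μ = 662.1·0.6027·0.01484/0.000241 = 2.457e+04.
ε/D_h = 0.00019/0.01484 = 0.0128; Haaland gives 1/√f = -1.8 log₁₀[0.00186+0.000281] = 4.807, so f = 0.04328.
ΔP = f(L/D_h)(ρV²/2) = 0.04328·105.9/0.01484·120.3 = 3.714e+04 Pa.
ΔP = 37.14 kPa.

ΔP ≈ 37.14 kPa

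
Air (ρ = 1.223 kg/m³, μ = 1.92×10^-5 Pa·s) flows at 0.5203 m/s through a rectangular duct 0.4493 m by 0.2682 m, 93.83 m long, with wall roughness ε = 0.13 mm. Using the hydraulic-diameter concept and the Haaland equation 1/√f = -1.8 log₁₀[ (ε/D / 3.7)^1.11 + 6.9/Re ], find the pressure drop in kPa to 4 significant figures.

Hydraulic diameter D_h = 4A/P = 4·(0.4493·0.2682)/(2·(0.4493+0.2682)) = 0.482/1.435 = 0.3359 m.
Re = ρVD_h/μ = 1.223·0.5203·0.3359/1.92e-05 = 1.113e+04.
ε/D_h = 0.00013/0.3359 = 0.000387; Haaland gives 1/√f = -1.8 log₁₀[3.82e-05+0.00062] = 5.727, so f = 0.03049.
ΔP = f(L/D_h)(ρV²/2) = 0.03049·93.83/0.3359·0.1655 = 1.41 Pa.
ΔP = 0.001410 kPa.

ΔP ≈ 0.001410 kPa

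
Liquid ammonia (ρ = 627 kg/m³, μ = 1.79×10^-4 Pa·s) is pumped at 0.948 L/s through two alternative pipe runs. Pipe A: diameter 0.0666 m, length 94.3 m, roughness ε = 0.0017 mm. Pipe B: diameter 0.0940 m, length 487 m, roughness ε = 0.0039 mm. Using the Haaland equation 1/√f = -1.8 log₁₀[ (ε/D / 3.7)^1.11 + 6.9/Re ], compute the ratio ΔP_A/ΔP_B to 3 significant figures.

ΔP_A/ΔP_B ≈ 1.00

Pipe A: V = Q/A = 0.000948/0.003484 = 0.2721 m/s; Re = 6.348e+04; ε/D = 2.55e-05; Haaland → f = 0.01972; ΔP_A = f(L/D)(ρV²/2) = 648.1 Pa.
Pipe B: V = Q/A = 0.000948/0.00694 = 0.1366 m/s; Re = 4.498e+04; ε/D = 4.15e-05; Haaland → f = 0.02132; ΔP_B = f(L/D)(ρV²/2) = 646.1 Pa.
ΔP_A/ΔP_B = 648.1/646.1 = 1.00.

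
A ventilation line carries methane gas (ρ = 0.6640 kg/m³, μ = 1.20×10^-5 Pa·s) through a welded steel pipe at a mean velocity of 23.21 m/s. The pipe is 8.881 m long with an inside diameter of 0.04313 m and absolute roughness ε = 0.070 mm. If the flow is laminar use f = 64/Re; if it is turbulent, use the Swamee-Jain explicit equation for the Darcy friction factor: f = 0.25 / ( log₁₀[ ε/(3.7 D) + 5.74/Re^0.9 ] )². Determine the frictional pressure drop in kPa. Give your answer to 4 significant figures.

ΔP ≈ 0.9420 kPa

Reynolds number Re = ρVD/μ = 0.664 · 23.21 · 0.04313 / 1.2e-05 = 5.539e+04.
Re > 4000 → turbulent. Relative roughness ε/D = 7e-05/0.04313 = 0.00162. Swamee-Jain: f = 0.25/(log₁₀[0.00162/3.7 + 5.74/5.539e+04^0.9])² = 0.25/(log₁₀[0.000439 + 0.000309])² = 0.25/(-3.126)² = 0.02558.
Darcy-Weisbach: ΔP = f(L/D)(ρV²/2) = 0.02558·(8.881/0.04313)·(0.664·23.21²/2) = 0.02558·205.9·178.8 = 942 Pa.
ΔP = 942 Pa = 0.9420 kPa.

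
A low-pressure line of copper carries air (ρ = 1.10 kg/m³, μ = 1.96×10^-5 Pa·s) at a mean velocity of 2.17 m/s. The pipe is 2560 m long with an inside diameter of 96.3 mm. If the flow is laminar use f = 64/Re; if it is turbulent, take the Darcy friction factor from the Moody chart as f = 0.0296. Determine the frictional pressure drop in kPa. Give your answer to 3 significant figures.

ΔP ≈ 2.04 kPa

Reynolds number Re = ρVD/μ = 1.1 · 2.17 · 0.0963 / 1.96e-05 = 1.173e+04.
Re > 4000 → turbulent; use the Moody-chart value f = 0.0296.
Darcy-Weisbach: ΔP = f(L/D)(ρV²/2) = 0.0296·(2560/0.0963)·(1.1·2.17²/2) = 0.0296·2.658e+04·2.59 = 2038 Pa.
ΔP = 2038 Pa = 2.04 kPa.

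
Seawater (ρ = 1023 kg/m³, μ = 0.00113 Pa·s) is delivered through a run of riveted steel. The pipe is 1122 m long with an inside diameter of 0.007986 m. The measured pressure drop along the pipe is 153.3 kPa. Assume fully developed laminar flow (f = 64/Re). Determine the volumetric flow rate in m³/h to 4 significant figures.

Q ≈ 0.04345 m³/h

For laminar flow, f = 64/Re with Re = ρVD/μ, so Darcy-Weisbach reduces to ΔP = 32μLV/D². Solving for V: V = ΔP·D²/(32μL) = 1.533e+05·(0.007986)²/(32·0.00113·1122) = 0.241 m/s.
Check: Re = ρVD/μ = 1023·0.241·0.007986/0.00113 = 1742 < 2300, so the laminar assumption holds.
Q = V·A = 0.241·(π/4·0.007986²) = 1.207e-05 m³/s = 0.04345 m³/h.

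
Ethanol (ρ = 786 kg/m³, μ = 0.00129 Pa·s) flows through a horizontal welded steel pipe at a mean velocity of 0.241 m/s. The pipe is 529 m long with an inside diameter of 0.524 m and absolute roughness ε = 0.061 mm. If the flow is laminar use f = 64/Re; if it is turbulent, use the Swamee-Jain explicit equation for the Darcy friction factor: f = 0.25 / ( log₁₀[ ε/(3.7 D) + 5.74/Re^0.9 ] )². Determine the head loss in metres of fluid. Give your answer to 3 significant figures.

h_f ≈ 0.0582 m

Reynolds number Re = ρVD/μ = 786 · 0.241 · 0.524 / 0.00129 = 7.695e+04.
Re > 4000 → turbulent. Relative roughness ε/D = 6.1e-05/0.524 = 0.000116. Swamee-Jain: f = 0.25/(log₁₀[0.000116/3.7 + 5.74/7.695e+04^0.9])² = 0.25/(log₁₀[3.15e-05 + 0.00023])² = 0.25/(-3.583)² = 0.01947.
Darcy-Weisbach: ΔP = f(L/D)(ρV²/2) = 0.01947·(529/0.524)·(786·0.241²/2) = 0.01947·1010·22.83 = 448.8 Pa.
Head loss h_f = ΔP/(ρg) = 448.8/(786·9.81) = 0.0582 m.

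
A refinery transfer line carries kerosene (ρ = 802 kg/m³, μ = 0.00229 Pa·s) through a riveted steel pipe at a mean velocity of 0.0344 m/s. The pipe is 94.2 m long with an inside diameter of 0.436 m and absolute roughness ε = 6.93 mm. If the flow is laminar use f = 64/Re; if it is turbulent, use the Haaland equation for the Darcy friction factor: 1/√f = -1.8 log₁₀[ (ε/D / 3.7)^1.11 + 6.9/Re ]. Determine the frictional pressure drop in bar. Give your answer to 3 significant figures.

ΔP ≈ 5.34×10^-5 bar

Reynolds number Re = ρVD/μ = 802 · 0.0344 · 0.436 / 0.00229 = 5253.
Re > 4000 → turbulent. Relative roughness ε/D = 0.00693/0.436 = 0.0159. Haaland: 1/√f = -1.8 log₁₀[(0.0159/3.7)^1.11 + 6.9/5253] = -1.8 log₁₀[0.00236 + 0.00131] = 4.383, so f = 0.05205.
Darcy-Weisbach: ΔP = f(L/D)(ρV²/2) = 0.05205·(94.2/0.436)·(802·0.0344²/2) = 0.05205·216.1·0.4745 = 5.337 Pa.
ΔP = 5.337 Pa = 5.34×10^-5 bar.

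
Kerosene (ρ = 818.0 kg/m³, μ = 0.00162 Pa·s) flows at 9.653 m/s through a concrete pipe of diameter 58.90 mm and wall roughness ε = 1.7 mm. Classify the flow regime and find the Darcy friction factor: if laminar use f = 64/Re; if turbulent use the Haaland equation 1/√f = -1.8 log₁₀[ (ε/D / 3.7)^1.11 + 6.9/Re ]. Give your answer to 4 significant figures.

Re = ρVD/μ = 818·9.653·0.0589/0.00162 = 2.871e+05.
Re > 4000 → turbulent. ε/D = 0.0017/0.0589 = 0.0289; Haaland: 1/√f = -1.8 log₁₀[0.00457 + 2.4e-05] = 4.207, so f = 0.05649.

f ≈ 0.05649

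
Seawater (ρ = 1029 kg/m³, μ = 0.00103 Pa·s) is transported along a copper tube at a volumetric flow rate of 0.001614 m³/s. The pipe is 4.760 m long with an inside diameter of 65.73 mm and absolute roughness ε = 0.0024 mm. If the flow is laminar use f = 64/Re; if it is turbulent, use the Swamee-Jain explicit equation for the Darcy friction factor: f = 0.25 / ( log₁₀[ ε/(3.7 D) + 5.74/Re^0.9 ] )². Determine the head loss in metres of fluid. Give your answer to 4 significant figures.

Cross-sectional area A = πD²/4 = π(0.06573)²/4 = 0.003393 m²; mean velocity V = Q/A = 0.001614/0.003393 = 0.4756 m/s.
Reynolds number Re = ρVD/μ = 1029 · 0.4756 · 0.06573 / 0.00103 = 3.123e+04.
Re > 4000 → turbulent. Relative roughness ε/D = 2.4e-06/0.06573 = 3.65e-05. Swamee-Jain: f = 0.25/(log₁₀[3.65e-05/3.7 + 5.74/3.123e+04^0.9])² = 0.25/(log₁₀[9.87e-06 + 0.000517])² = 0.25/(-3.278)² = 0.02327.
Darcy-Weisbach: ΔP = f(L/D)(ρV²/2) = 0.02327·(4.76/0.06573)·(1029·0.4756²/2) = 0.02327·72.42·116.4 = 196.1 Pa.
Head loss h_f = ΔP/(ρg) = 196.1/(1029·9.81) = 0.01943 m.

h_f ≈ 0.01943 m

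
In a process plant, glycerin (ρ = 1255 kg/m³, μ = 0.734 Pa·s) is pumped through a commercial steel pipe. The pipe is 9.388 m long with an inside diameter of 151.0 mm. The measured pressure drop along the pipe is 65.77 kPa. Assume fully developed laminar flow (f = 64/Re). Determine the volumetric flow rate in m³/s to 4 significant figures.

For laminar flow, f = 64/Re with Re = ρVD/μ, so Darcy-Weisbach reduces to ΔP = 32μLV/D². Solving for V: V = ΔP·D²/(32μL) = 6.577e+04·(0.151)²/(32·0.734·9.388) = 6.801 m/s.
Check: Re = ρVD/μ = 1255·6.801·0.151/0.734 = 1756 < 2300, so the laminar assumption holds.
Q = V·A = 6.801·(π/4·0.151²) = 0.1218 m³/s = 0.1218 m³/s.

Q ≈ 0.1218 m³/s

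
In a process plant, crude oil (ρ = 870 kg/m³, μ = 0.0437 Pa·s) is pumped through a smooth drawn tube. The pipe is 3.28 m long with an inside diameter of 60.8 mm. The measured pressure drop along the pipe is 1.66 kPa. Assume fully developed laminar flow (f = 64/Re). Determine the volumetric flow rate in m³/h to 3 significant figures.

For laminar flow, f = 64/Re with Re = ρVD/μ, so Darcy-Weisbach reduces to ΔP = 32μLV/D². Solving for V: V = ΔP·D²/(32μL) = 1660·(0.0608)²/(32·0.0437·3.28) = 1.338 m/s.
Check: Re = ρVD/μ = 870·1.338·0.0608/0.0437 = 1619 < 2300, so the laminar assumption holds.
Q = V·A = 1.338·(π/4·0.0608²) = 0.003884 m³/s = 14.0 m³/h.

Q ≈ 14.0 m³/h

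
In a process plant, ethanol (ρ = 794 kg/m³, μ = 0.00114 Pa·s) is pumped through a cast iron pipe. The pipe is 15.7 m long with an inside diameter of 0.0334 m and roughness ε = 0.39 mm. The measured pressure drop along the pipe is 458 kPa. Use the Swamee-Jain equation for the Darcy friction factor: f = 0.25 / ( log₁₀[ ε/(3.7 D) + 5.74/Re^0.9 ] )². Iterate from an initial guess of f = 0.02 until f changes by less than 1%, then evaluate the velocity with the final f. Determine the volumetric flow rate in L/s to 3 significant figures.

Rearranging Darcy-Weisbach: V = √(2·ΔP·D/(f·L·ρ)). With ε/D = 0.00039/0.0334 = 0.0117, iterate starting from f = 0.02:
  f = 0.02 → V = √(2·4.58e+05·0.0334/(0.02·15.7·794)) = 11.08 m/s; Re = ρVD/μ = 2.577e+05; f → 0.04031
  f = 0.04031 → V = 7.803 m/s; Re = 1.815e+05; f → 0.04043
Converged (Δf/f < 1%). With the final f = 0.04043: V = √(2·4.58e+05·0.0334/(0.04043·15.7·794)) = 7.791 m/s.
Q = V·A = 7.791·(π/4·0.0334²) = 0.006826 m³/s = 6.83 L/s.

Q ≈ 6.83 L/s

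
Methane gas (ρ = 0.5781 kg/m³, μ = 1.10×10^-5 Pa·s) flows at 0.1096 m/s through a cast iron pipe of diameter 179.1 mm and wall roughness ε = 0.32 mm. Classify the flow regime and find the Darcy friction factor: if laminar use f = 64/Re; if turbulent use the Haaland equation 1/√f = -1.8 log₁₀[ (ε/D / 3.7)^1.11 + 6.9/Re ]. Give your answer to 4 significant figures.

f ≈ 0.06204

Re = ρVD/μ = 0.5781·0.1096·0.1791/1.1e-05 = 1032.
Re < 2300 → laminar, so f = 64/Re = 0.06204 (roughness is irrelevant in laminar flow).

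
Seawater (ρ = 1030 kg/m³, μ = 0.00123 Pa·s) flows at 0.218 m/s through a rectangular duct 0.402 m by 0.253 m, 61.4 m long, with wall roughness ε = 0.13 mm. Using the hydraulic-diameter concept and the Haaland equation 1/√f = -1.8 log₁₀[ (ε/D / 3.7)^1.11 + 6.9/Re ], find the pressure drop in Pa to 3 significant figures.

Hydraulic diameter D_h = 4A/P = 4·(0.402·0.253)/(2·(0.402+0.253)) = 0.4068/1.31 = 0.3106 m.
Re = ρVD_h/μ = 1030·0.218·0.3106/0.00123 = 5.669e+04.
ε/D_h = 0.00013/0.3106 = 0.000419; Haaland gives 1/√f = -1.8 log₁₀[4.16e-05+0.000122] = 6.816, so f = 0.02152.
ΔP = f(L/D_h)(ρV²/2) = 0.02152·61.4/0.3106·24.47 = 104.1 Pa.

ΔP ≈ 104 Pa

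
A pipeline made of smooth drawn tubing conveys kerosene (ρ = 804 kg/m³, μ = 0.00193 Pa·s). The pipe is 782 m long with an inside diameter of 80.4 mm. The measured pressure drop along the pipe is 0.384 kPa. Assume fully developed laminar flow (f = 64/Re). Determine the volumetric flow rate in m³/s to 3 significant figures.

Q ≈ 2.61×10^-4 m³/s

For laminar flow, f = 64/Re with Re = ρVD/μ, so Darcy-Weisbach reduces to ΔP = 32μLV/D². Solving for V: V = ΔP·D²/(32μL) = 384·(0.0804)²/(32·0.00193·782) = 0.0514 m/s.
Check: Re = ρVD/μ = 804·0.0514·0.0804/0.00193 = 1721 < 2300, so the laminar assumption holds.
Q = V·A = 0.0514·(π/4·0.0804²) = 0.0002609 m³/s = 2.61×10^-4 m³/s.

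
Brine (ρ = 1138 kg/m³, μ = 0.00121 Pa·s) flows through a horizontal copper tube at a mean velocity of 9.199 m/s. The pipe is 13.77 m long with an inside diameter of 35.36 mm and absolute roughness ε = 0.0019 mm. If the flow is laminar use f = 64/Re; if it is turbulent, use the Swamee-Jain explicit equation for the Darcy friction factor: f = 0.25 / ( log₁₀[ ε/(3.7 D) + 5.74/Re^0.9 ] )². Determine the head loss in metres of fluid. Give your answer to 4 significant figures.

Reynolds number Re = ρVD/μ = 1138 · 9.199 · 0.03536 / 0.00121 = 3.059e+05.
Re > 4000 → turbulent. Relative roughness ε/D = 1.9e-06/0.03536 = 5.37e-05. Swamee-Jain: f = 0.25/(log₁₀[5.37e-05/3.7 + 5.74/3.059e+05^0.9])² = 0.25/(log₁₀[1.45e-05 + 6.64e-05])² = 0.25/(-4.092)² = 0.01493.
Darcy-Weisbach: ΔP = f(L/D)(ρV²/2) = 0.01493·(13.77/0.03536)·(1138·9.199²/2) = 0.01493·389.4·4.815e+04 = 2.799e+05 Pa.
Head loss h_f = ΔP/(ρg) = 2.799e+05/(1138·9.81) = 25.07 m.

h_f ≈ 25.07 m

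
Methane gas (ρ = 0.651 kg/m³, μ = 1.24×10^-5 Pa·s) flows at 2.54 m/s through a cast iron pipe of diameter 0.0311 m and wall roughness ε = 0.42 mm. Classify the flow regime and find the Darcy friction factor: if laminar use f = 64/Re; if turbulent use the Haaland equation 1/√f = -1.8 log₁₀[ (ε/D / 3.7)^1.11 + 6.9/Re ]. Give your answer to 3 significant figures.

f ≈ 0.0518

Re = ρVD/μ = 0.651·2.54·0.0311/1.24e-05 = 4147.
Re > 4000 → turbulent. ε/D = 0.00042/0.0311 = 0.0135; Haaland: 1/√f = -1.8 log₁₀[0.00197 + 0.00166] = 4.392, so f = 0.05185.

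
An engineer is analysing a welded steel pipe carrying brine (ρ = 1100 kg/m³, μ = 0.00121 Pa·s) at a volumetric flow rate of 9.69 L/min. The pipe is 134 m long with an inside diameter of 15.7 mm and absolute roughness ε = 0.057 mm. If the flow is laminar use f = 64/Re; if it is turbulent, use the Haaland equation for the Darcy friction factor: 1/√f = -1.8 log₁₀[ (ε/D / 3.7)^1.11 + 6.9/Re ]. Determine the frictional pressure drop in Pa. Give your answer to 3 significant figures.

Q = 9.69 L/min = 9.69/60000 = 0.0001615 m³/s.
Cross-sectional area A = πD²/4 = π(0.0157)²/4 = 0.0001936 m²; mean velocity V = Q/A = 0.0001615/0.0001936 = 0.8342 m/s.
Reynolds number Re = ρVD/μ = 1100 · 0.8342 · 0.0157 / 0.00121 = 1.191e+04.
Re > 4000 → turbulent. Relative roughness ε/D = 5.7e-05/0.0157 = 0.00363. Haaland: 1/√f = -1.8 log₁₀[(0.00363/3.7)^1.11 + 6.9/1.191e+04] = -1.8 log₁₀[0.000458 + 0.00058] = 5.371, so f = 0.03466.
Darcy-Weisbach: ΔP = f(L/D)(ρV²/2) = 0.03466·(134/0.0157)·(1100·0.8342²/2) = 0.03466·8535·382.8 = 1.132e+05 Pa.

ΔP ≈ 113000 Pa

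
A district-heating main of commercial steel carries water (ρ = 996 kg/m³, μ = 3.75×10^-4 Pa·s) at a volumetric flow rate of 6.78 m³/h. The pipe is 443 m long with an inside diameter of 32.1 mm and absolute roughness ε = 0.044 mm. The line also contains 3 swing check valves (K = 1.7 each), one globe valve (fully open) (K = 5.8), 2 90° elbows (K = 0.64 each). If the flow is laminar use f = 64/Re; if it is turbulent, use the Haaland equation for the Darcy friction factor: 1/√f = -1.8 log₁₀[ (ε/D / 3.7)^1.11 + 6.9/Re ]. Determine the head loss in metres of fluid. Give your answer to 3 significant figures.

Q = 6.78 m³/h = 6.78/3600 = 0.001883 m³/s.
Cross-sectional area A = πD²/4 = π(0.0321)²/4 = 0.0008093 m²; mean velocity V = Q/A = 0.001883/0.0008093 = 2.327 m/s.
Reynolds number Re = ρVD/μ = 996 · 2.327 · 0.0321 / 0.000375 = 1.984e+05.
Re > 4000 → turbulent. Relative roughness ε/D = 4.4e-05/0.0321 = 0.00137. Haaland: 1/√f = -1.8 log₁₀[(0.00137/3.7)^1.11 + 6.9/1.984e+05] = -1.8 log₁₀[0.000155 + 3.48e-05] = 6.698, so f = 0.02229.
Total minor-loss coefficient ΣK = 3·1.7 + 1·5.8 + 2·0.64 = 12.2.
ΔP = [f·L/D + ΣK]·(ρV²/2) = [0.02229·443/0.0321 + 12.2]·(996·2.327²/2) = [307.6 + 12.2]·2697 = 8.626e+05 Pa.
Head loss h_f = ΔP/(ρg) = 8.626e+05/(996·9.81) = 88.3 m.

h_f ≈ 88.3 m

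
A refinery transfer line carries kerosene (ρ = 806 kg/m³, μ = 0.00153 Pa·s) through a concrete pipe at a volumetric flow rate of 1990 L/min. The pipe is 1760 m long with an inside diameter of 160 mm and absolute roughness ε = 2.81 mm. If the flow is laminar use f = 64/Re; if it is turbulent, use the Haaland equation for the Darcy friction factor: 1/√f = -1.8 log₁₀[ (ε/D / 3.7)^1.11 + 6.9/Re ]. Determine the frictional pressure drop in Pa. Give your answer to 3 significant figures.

Q = 1990 L/min = 1990/60000 = 0.03317 m³/s.
Cross-sectional area A = πD²/4 = π(0.16)²/4 = 0.02011 m²; mean velocity V = Q/A = 0.03317/0.02011 = 1.65 m/s.
Reynolds number Re = ρVD/μ = 806 · 1.65 · 0.16 / 0.00153 = 1.39e+05.
Re > 4000 → turbulent. Relative roughness ε/D = 0.00281/0.16 = 0.0176. Haaland: 1/√f = -1.8 log₁₀[(0.0176/3.7)^1.11 + 6.9/1.39e+05] = -1.8 log₁₀[0.00264 + 4.96e-05] = 4.628, so f = 0.04669.
Darcy-Weisbach: ΔP = f(L/D)(ρV²/2) = 0.04669·(1760/0.16)·(806·1.65²/2) = 0.04669·1.1e+04·1097 = 5.632e+05 Pa.

ΔP ≈ 563000 Pa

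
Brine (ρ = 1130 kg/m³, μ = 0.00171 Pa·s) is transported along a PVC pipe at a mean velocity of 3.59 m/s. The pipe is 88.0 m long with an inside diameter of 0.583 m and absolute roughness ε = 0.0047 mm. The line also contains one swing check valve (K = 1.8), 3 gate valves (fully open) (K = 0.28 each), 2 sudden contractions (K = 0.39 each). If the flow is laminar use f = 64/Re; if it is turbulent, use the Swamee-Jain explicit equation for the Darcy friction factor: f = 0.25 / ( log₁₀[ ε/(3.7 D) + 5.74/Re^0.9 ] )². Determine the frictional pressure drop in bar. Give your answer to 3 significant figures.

ΔP ≈ 0.373 bar

Reynolds number Re = ρVD/μ = 1130 · 3.59 · 0.583 / 0.00171 = 1.383e+06.
Re > 4000 → turbulent. Relative roughness ε/D = 4.7e-06/0.583 = 8.06e-06. Swamee-Jain: f = 0.25/(log₁₀[8.06e-06/3.7 + 5.74/1.383e+06^0.9])² = 0.25/(log₁₀[2.18e-06 + 1.71e-05])² = 0.25/(-4.716)² = 0.01124.
Total minor-loss coefficient ΣK = 1·1.8 + 3·0.28 + 2·0.39 = 3.42.
ΔP = [f·L/D + ΣK]·(ρV²/2) = [0.01124·88/0.583 + 3.42]·(1130·3.59²/2) = [1.697 + 3.42]·7282 = 3.726e+04 Pa.
ΔP = 3.726e+04 Pa = 0.373 bar.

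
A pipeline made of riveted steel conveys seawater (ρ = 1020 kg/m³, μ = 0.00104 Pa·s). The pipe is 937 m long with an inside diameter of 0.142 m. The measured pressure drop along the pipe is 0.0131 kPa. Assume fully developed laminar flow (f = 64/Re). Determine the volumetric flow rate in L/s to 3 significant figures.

Q ≈ 0.134 L/s

For laminar flow, f = 64/Re with Re = ρVD/μ, so Darcy-Weisbach reduces to ΔP = 32μLV/D². Solving for V: V = ΔP·D²/(32μL) = 13.1·(0.142)²/(32·0.00104·937) = 0.008471 m/s.
Check: Re = ρVD/μ = 1020·0.008471·0.142/0.00104 = 1180 < 2300, so the laminar assumption holds.
Q = V·A = 0.008471·(π/4·0.142²) = 0.0001342 m³/s = 0.134 L/s.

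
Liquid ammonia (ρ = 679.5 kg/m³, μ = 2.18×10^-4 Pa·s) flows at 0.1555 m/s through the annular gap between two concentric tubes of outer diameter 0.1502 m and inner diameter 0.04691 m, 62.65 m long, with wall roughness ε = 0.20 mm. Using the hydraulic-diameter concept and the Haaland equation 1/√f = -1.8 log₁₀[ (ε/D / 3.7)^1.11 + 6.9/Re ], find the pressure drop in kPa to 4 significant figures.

ΔP ≈ 0.1302 kPa

Hydraulic diameter D_h = 4A/P = D_o - D_i = 0.1502 - 0.04691 = 0.1033 m.
Re = ρVD_h/μ = 679.5·0.1555·0.1033/0.000218 = 5.006e+04.
ε/D_h = 0.0002/0.1033 = 0.00194; Haaland gives 1/√f = -1.8 log₁₀[0.000228+0.000138] = 6.186, so f = 0.02613.
ΔP = f(L/D_h)(ρV²/2) = 0.02613·62.65/0.1033·8.215 = 130.2 Pa.
ΔP = 0.1302 kPa.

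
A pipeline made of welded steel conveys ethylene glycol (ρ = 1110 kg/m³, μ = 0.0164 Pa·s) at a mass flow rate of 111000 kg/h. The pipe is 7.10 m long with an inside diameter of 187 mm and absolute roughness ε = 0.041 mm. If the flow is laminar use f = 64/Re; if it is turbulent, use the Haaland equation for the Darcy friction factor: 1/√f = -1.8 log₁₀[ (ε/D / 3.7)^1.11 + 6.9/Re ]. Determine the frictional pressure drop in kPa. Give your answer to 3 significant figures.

ΔP ≈ 0.629 kPa

ṁ = 111000 kg/h = 111000/3600 = 30.83 kg/s.
A = πD²/4 = π(0.187)²/4 = 0.02746 m²; mean velocity V = ṁ/(ρA) = 30.83/(1110 · 0.02746) = 1.011 m/s.
Reynolds number Re = ρVD/μ = 1110 · 1.011 · 0.187 / 0.0164 = 1.28e+04.
Re > 4000 → turbulent. Relative roughness ε/D = 4.1e-05/0.187 = 0.000219. Haaland: 1/√f = -1.8 log₁₀[(0.000219/3.7)^1.11 + 6.9/1.28e+04] = -1.8 log₁₀[2.03e-05 + 0.000539] = 5.854, so f = 0.02918.
Darcy-Weisbach: ΔP = f(L/D)(ρV²/2) = 0.02918·(7.1/0.187)·(1110·1.011²/2) = 0.02918·37.97·567.7 = 629 Pa.
ΔP = 629 Pa = 0.629 kPa.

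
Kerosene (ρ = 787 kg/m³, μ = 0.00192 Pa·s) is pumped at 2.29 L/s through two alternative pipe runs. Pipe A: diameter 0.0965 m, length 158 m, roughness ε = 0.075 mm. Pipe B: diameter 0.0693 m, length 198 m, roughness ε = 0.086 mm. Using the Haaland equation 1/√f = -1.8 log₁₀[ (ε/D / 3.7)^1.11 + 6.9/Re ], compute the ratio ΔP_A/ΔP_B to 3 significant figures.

ΔP_A/ΔP_B ≈ 0.160

Pipe A: V = Q/A = 0.00229/0.007314 = 0.3131 m/s; Re = 1.238e+04; ε/D = 0.000777; Haaland → f = 0.03026; ΔP_A = f(L/D)(ρV²/2) = 1911 Pa.
Pipe B: V = Q/A = 0.00229/0.003772 = 0.6071 m/s; Re = 1.725e+04; ε/D = 0.00124; Haaland → f = 0.0289; ΔP_B = f(L/D)(ρV²/2) = 1.197e+04 Pa.
ΔP_A/ΔP_B = 1911/1.197e+04 = 0.160.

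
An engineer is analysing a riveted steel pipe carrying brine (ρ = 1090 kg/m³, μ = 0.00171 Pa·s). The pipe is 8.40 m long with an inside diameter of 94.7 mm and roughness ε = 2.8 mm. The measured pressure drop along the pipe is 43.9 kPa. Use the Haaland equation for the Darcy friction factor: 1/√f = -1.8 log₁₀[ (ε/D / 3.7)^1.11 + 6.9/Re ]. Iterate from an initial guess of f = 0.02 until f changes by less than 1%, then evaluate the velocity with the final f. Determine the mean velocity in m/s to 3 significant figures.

Rearranging Darcy-Weisbach: V = √(2·ΔP·D/(f·L·ρ)). With ε/D = 0.0028/0.0947 = 0.0296, iterate starting from f = 0.02:
  f = 0.02 → V = √(2·4.39e+04·0.0947/(0.02·8.4·1090)) = 6.738 m/s; Re = ρVD/μ = 4.068e+05; f → 0.05702
  f = 0.05702 → V = 3.991 m/s; Re = 2.409e+05; f → 0.05707
Converged (Δf/f < 1%). With the final f = 0.05707: V = √(2·4.39e+04·0.0947/(0.05707·8.4·1090)) = 3.989 m/s.

V ≈ 3.99 m/s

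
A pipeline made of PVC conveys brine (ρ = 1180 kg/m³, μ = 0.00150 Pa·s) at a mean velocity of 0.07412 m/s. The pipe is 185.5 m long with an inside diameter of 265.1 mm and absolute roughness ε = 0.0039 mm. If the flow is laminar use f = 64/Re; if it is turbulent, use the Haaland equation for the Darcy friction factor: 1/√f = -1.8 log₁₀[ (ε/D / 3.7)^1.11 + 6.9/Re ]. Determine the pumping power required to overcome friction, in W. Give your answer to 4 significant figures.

P ≈ 0.2553 W

Reynolds number Re = ρVD/μ = 1180 · 0.07412 · 0.2651 / 0.0015 = 1.546e+04.
Re > 4000 → turbulent. Relative roughness ε/D = 3.9e-06/0.2651 = 1.47e-05. Haaland: 1/√f = -1.8 log₁₀[(1.47e-05/3.7)^1.11 + 6.9/1.546e+04] = -1.8 log₁₀[1.01e-06 + 0.000446] = 6.029, so f = 0.02751.
Darcy-Weisbach: ΔP = f(L/D)(ρV²/2) = 0.02751·(185.5/0.2651)·(1180·0.07412²/2) = 0.02751·699.7·3.241 = 62.4 Pa.
Q = V·A = 0.07412·0.0552 = 0.004091 m³/s.
Pumping power P = QΔP = 0.004091·62.4 = 0.25530 W = 0.2553 W.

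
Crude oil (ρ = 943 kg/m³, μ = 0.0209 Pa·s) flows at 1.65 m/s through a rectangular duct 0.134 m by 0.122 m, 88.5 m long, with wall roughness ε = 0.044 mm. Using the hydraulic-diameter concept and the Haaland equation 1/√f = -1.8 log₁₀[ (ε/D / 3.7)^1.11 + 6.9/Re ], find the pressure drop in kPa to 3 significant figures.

Hydraulic diameter D_h = 4A/P = 4·(0.134·0.122)/(2·(0.134+0.122)) = 0.06539/0.512 = 0.1277 m.
Re = ρVD_h/μ = 943·1.65·0.1277/0.0209 = 9508.
ε/D_h = 4.4e-05/0.1277 = 0.000345; Haaland gives 1/√f = -1.8 log₁₀[3.35e-05+0.000726] = 5.615, so f = 0.03171.
ΔP = f(L/D_h)(ρV²/2) = 0.03171·88.5/0.1277·1284 = 2.821e+04 Pa.
ΔP = 28.2 kPa.

ΔP ≈ 28.2 kPa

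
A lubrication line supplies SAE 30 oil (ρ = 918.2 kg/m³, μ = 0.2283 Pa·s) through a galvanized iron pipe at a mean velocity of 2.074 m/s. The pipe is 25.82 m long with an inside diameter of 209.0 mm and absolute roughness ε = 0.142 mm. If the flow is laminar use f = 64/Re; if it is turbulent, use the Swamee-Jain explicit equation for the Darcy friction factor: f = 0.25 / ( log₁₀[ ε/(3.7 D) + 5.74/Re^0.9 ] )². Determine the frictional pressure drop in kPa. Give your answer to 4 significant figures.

Reynolds number Re = ρVD/μ = 918.2 · 2.074 · 0.209 / 0.228 = 1743.
Re < 2300 → laminar flow, so f = 64/Re = 64/1743 = 0.03671 (the turbulent correlation is not needed).
Darcy-Weisbach: ΔP = f(L/D)(ρV²/2) = 0.03671·(25.82/0.209)·(918.2·2.074²/2) = 0.03671·123.5·1975 = 8956 Pa.
ΔP = 8956 Pa = 8.956 kPa.

ΔP ≈ 8.956 kPa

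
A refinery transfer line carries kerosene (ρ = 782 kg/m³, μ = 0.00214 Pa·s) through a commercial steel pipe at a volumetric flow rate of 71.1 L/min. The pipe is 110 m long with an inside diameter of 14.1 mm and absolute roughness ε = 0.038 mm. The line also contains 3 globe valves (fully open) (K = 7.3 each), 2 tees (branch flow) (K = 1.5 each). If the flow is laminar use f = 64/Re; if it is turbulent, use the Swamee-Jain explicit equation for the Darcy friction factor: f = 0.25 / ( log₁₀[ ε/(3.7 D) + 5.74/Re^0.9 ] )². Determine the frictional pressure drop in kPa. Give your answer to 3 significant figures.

ΔP ≈ 5650 kPa

Q = 71.1 L/min = 71.1/60000 = 0.001185 m³/s.
Cross-sectional area A = πD²/4 = π(0.0141)²/4 = 0.0001561 m²; mean velocity V = Q/A = 0.001185/0.0001561 = 7.589 m/s.
Reynolds number Re = ρVD/μ = 782 · 7.589 · 0.0141 / 0.00214 = 3.91e+04.
Re > 4000 → turbulent. Relative roughness ε/D = 3.8e-05/0.0141 = 0.0027. Swamee-Jain: f = 0.25/(log₁₀[0.0027/3.7 + 5.74/3.91e+04^0.9])² = 0.25/(log₁₀[0.000728 + 0.000423])² = 0.25/(-2.939)² = 0.02894.
Total minor-loss coefficient ΣK = 3·7.3 + 2·1.5 = 24.9.
ΔP = [f·L/D + ΣK]·(ρV²/2) = [0.02894·110/0.0141 + 24.9]·(782·7.589²/2) = [225.8 + 24.9]·2.252e+04 = 5.646e+06 Pa.
ΔP = 5.646e+06 Pa = 5650 kPa.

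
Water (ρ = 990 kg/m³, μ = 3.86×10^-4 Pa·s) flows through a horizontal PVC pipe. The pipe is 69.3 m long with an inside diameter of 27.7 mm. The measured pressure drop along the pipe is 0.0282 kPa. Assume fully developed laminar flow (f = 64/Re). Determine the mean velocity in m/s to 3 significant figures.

For laminar flow, f = 64/Re with Re = ρVD/μ, so Darcy-Weisbach reduces to ΔP = 32μLV/D². Solving for V: V = ΔP·D²/(32μL) = 28.2·(0.0277)²/(32·0.000386·69.3) = 0.02528 m/s.
Check: Re = ρVD/μ = 990·0.02528·0.0277/0.000386 = 1796 < 2300, so the laminar assumption holds.

V ≈ 0.0253 m/s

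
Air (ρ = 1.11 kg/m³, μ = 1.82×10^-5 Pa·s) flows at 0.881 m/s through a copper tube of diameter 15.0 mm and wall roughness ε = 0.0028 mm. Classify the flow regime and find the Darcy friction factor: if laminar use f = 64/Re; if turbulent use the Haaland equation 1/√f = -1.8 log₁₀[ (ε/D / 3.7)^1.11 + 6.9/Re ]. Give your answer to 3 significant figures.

f ≈ 0.0794

Re = ρVD/μ = 1.11·0.881·0.015/1.82e-05 = 806.
Re < 2300 → laminar, so f = 64/Re = 0.07941 (roughness is irrelevant in laminar flow).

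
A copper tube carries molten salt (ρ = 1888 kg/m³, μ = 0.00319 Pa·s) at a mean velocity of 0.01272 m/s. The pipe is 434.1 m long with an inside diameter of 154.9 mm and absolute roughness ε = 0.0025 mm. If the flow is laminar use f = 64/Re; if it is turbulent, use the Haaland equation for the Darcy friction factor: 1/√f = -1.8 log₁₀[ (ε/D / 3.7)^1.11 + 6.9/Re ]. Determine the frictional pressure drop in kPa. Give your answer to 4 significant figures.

Reynolds number Re = ρVD/μ = 1888 · 0.01272 · 0.1549 / 0.00319 = 1166.
Re < 2300 → laminar flow, so f = 64/Re = 64/1166 = 0.05488 (the turbulent correlation is not needed).
Darcy-Weisbach: ΔP = f(L/D)(ρV²/2) = 0.05488·(434.1/0.1549)·(1888·0.01272²/2) = 0.05488·2802·0.1527 = 23.49 Pa.
ΔP = 23.49 Pa = 0.02349 kPa.

ΔP ≈ 0.02349 kPa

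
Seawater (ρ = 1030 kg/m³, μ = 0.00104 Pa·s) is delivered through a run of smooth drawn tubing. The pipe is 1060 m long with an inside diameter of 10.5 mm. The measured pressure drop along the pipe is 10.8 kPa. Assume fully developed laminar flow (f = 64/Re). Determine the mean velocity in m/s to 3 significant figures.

V ≈ 0.0338 m/s

For laminar flow, f = 64/Re with Re = ρVD/μ, so Darcy-Weisbach reduces to ΔP = 32μLV/D². Solving for V: V = ΔP·D²/(32μL) = 1.08e+04·(0.0105)²/(32·0.00104·1060) = 0.03375 m/s.
Check: Re = ρVD/μ = 1030·0.03375·0.0105/0.00104 = 351 < 2300, so the laminar assumption holds.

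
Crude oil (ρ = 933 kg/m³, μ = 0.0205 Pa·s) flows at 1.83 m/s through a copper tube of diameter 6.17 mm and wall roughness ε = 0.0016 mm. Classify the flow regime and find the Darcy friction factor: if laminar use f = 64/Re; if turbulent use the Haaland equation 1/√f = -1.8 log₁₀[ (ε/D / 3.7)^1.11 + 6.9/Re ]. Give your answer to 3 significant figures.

Re = ρVD/μ = 933·1.83·0.00617/0.0205 = 513.9.
Re < 2300 → laminar, so f = 64/Re = 0.1245 (roughness is irrelevant in laminar flow).

f ≈ 0.125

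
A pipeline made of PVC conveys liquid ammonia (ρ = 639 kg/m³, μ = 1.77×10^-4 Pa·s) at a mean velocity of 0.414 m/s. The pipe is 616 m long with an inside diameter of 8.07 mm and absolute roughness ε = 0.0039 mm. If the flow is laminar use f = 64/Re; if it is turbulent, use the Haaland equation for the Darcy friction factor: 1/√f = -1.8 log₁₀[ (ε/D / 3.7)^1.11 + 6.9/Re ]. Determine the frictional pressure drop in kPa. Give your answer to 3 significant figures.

Reynolds number Re = ρVD/μ = 639 · 0.414 · 0.00807 / 0.000177 = 1.206e+04.
Re > 4000 → turbulent. Relative roughness ε/D = 3.9e-06/0.00807 = 0.000483. Haaland: 1/√f = -1.8 log₁₀[(0.000483/3.7)^1.11 + 6.9/1.206e+04] = -1.8 log₁₀[4.88e-05 + 0.000572] = 5.773, so f = 0.03001.
Darcy-Weisbach: ΔP = f(L/D)(ρV²/2) = 0.03001·(616/0.00807)·(639·0.414²/2) = 0.03001·7.633e+04·54.76 = 1.254e+05 Pa.
ΔP = 1.254e+05 Pa = 125 kPa.

ΔP ≈ 125 kPa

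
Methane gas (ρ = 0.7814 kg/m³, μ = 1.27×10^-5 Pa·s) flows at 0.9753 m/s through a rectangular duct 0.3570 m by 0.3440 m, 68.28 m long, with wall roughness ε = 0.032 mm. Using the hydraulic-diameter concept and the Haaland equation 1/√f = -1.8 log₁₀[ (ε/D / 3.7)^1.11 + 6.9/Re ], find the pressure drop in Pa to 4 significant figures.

Hydraulic diameter D_h = 4A/P = 4·(0.357·0.344)/(2·(0.357+0.344)) = 0.4912/1.402 = 0.3504 m.
Re = ρVD_h/μ = 0.7814·0.9753·0.3504/1.27e-05 = 2.103e+04.
ε/D_h = 3.2e-05/0.3504 = 9.13e-05; Haaland gives 1/√f = -1.8 log₁₀[7.68e-06+0.000328] = 6.253, so f = 0.02558.
ΔP = f(L/D_h)(ρV²/2) = 0.02558·68.28/0.3504·0.3716 = 1.852 Pa.

ΔP ≈ 1.852 Pa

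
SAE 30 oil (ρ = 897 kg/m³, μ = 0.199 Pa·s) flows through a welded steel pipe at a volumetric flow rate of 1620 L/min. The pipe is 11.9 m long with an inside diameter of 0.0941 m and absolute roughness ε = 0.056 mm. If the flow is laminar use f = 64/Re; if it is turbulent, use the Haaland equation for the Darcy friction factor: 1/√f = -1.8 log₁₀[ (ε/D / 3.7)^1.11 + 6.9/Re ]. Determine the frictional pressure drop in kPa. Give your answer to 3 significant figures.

Q = 1620 L/min = 1620/60000 = 0.027 m³/s.
Cross-sectional area A = πD²/4 = π(0.0941)²/4 = 0.006955 m²; mean velocity V = Q/A = 0.027/0.006955 = 3.882 m/s.
Reynolds number Re = ρVD/μ = 897 · 3.882 · 0.0941 / 0.199 = 1647.
Re < 2300 → laminar flow, so f = 64/Re = 64/1647 = 0.03886 (the turbulent correlation is not needed).
Darcy-Weisbach: ΔP = f(L/D)(ρV²/2) = 0.03886·(11.9/0.0941)·(897·3.882²/2) = 0.03886·126.5·6760 = 3.323e+04 Pa.
ΔP = 3.323e+04 Pa = 33.2 kPa.

ΔP ≈ 33.2 kPa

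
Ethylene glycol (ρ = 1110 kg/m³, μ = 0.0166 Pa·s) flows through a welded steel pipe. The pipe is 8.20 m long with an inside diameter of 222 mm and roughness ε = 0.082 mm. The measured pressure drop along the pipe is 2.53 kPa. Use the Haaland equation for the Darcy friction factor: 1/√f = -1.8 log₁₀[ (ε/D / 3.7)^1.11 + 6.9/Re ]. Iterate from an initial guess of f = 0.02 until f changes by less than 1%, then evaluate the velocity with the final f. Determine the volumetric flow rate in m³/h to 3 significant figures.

Q ≈ 319 m³/h

Rearranging Darcy-Weisbach: V = √(2·ΔP·D/(f·L·ρ)). With ε/D = 8.2e-05/0.222 = 0.000369, iterate starting from f = 0.02:
  f = 0.02 → V = √(2·2530·0.222/(0.02·8.2·1110)) = 2.484 m/s; Re = ρVD/μ = 3.688e+04; f → 0.02315
  f = 0.02315 → V = 2.309 m/s; Re = 3.427e+04; f → 0.0235
  f = 0.0235 → V = 2.292 m/s; Re = 3.402e+04; f → 0.02353
Converged (Δf/f < 1%). With the final f = 0.02353: V = √(2·2530·0.222/(0.02353·8.2·1110)) = 2.29 m/s.
Q = V·A = 2.29·(π/4·0.222²) = 0.08864 m³/s = 319 m³/h.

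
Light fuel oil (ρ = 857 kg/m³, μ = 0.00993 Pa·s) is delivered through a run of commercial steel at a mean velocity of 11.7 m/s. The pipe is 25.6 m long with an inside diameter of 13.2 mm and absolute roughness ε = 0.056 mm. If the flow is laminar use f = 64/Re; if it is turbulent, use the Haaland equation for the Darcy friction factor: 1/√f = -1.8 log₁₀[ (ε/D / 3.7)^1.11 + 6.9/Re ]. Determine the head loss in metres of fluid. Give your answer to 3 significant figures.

h_f ≈ 472 m

Reynolds number Re = ρVD/μ = 857 · 11.7 · 0.0132 / 0.00993 = 1.333e+04.
Re > 4000 → turbulent. Relative roughness ε/D = 5.6e-05/0.0132 = 0.00424. Haaland: 1/√f = -1.8 log₁₀[(0.00424/3.7)^1.11 + 6.9/1.333e+04] = -1.8 log₁₀[0.000544 + 0.000518] = 5.353, so f = 0.0349.
Darcy-Weisbach: ΔP = f(L/D)(ρV²/2) = 0.0349·(25.6/0.0132)·(857·11.7²/2) = 0.0349·1939·5.866e+04 = 3.97e+06 Pa.
Head loss h_f = ΔP/(ρg) = 3.97e+06/(857·9.81) = 472 m.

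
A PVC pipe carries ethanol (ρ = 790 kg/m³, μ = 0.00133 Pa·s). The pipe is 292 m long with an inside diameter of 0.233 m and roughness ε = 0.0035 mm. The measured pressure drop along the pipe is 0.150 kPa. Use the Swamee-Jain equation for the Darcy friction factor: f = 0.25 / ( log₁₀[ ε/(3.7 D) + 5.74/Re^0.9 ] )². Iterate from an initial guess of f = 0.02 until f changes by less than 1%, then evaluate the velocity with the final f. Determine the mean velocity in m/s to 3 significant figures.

Rearranging Darcy-Weisbach: V = √(2·ΔP·D/(f·L·ρ)). With ε/D = 3.5e-06/0.233 = 1.5e-05, iterate starting from f = 0.02:
  f = 0.02 → V = √(2·150·0.233/(0.02·292·790)) = 0.1231 m/s; Re = ρVD/μ = 1.704e+04; f → 0.02692
  f = 0.02692 → V = 0.1061 m/s; Re = 1.468e+04; f → 0.02797
  f = 0.02797 → V = 0.1041 m/s; Re = 1.44e+04; f → 0.02811
Converged (Δf/f < 1%). With the final f = 0.02811: V = √(2·150·0.233/(0.02811·292·790)) = 0.1038 m/s.

V ≈ 0.104 m/s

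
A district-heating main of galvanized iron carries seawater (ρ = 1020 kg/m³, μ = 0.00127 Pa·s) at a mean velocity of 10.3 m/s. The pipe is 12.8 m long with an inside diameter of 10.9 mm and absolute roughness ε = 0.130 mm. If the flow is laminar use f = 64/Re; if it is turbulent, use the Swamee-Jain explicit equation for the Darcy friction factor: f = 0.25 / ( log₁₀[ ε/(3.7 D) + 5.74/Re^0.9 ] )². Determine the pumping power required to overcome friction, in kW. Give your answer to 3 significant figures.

P ≈ 2.51 kW

Reynolds number Re = ρVD/μ = 1020 · 10.3 · 0.0109 / 0.00127 = 9.017e+04.
Re > 4000 → turbulent. Relative roughness ε/D = 0.00013/0.0109 = 0.0119. Swamee-Jain: f = 0.25/(log₁₀[0.0119/3.7 + 5.74/9.017e+04^0.9])² = 0.25/(log₁₀[0.00322 + 0.000199])² = 0.25/(-2.466)² = 0.04112.
Darcy-Weisbach: ΔP = f(L/D)(ρV²/2) = 0.04112·(12.8/0.0109)·(1020·10.3²/2) = 0.04112·1174·5.411e+04 = 2.613e+06 Pa.
Q = V·A = 10.3·9.331e-05 = 0.0009611 m³/s.
Pumping power P = QΔP = 0.0009611·2.613e+06 = 2511 W = 2.51 kW.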